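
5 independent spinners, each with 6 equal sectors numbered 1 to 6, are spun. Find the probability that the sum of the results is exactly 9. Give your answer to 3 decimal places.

0.009

There are 6^5 = 7776 equally likely outcomes.
The number of ordered 5-tuples from {1,…,6} summing to 9 is 70.
P(sum = 9) = 70/7776 = 35/3888 ≈ 0.009.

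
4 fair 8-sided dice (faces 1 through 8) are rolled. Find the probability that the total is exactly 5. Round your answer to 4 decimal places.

There are 8^4 = 4096 equally likely outcomes.
The number of ordered 4-tuples from {1,…,8} summing to 5 is 4.
P(sum = 5) = 4/4096 = 1/1024 ≈ 0.0010.

0.0010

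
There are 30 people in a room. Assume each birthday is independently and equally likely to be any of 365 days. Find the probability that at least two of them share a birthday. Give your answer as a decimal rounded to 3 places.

0.706

It's easier to compute the probability that all 30 are distinct.
P(all distinct) = 365/365 · 364/365 · ··· · 336/365 ≈ 0.294.
So the probability of at least one match is 1 − 0.294 = 0.706.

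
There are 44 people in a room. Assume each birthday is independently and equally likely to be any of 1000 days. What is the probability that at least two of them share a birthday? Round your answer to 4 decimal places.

It's easier to compute the probability that all 44 are distinct.
P(all distinct) = 1000/1000 · 999/1000 · ··· · 957/1000 ≈ 0.3829.
So the probability of at least one match is 1 − 0.3829 = 0.6171.

0.6171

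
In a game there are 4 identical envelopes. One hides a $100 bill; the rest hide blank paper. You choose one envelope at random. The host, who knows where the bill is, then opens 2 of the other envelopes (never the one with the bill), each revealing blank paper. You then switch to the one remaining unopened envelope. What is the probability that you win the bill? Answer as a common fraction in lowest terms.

Your original envelope holds the bill with probability 1/4, so the other 3 collectively hold it with probability 3/4.
The host can always find 2 empty envelopes to open, so the reveals don't change that 3/4; it is now spread over the 1 remaining unopened envelope.
P(win by switching) = (3/4) · (1/1) = 3/4.

3/4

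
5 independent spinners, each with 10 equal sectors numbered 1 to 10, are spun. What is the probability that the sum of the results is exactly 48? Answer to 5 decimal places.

0.00015

There are 10^5 = 100000 equally likely outcomes.
The number of ordered 5-tuples from {1,…,10} summing to 48 is 15.
P(sum = 48) = 15/100000 = 3/20000 ≈ 0.00015.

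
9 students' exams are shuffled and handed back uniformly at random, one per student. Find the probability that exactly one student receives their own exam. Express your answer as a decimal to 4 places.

0.3679

Choose which one is fixed: C(9,1) = 9 ways.
The remaining 8 must have no fixed point: D(8) = 14833.
P = 9·14833/362880 = 2119/5760 ≈ 0.3679.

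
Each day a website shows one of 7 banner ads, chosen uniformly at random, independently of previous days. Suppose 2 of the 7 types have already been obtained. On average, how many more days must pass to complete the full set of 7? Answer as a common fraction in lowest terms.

Starting from 2 distinct types, each trial gives a new one with probability (7−i)/7 when i types are held, so the wait for the next new type is 7/(7−i).
E = 7/5 + 7/4 + 7/3 + 7/2 + 7/1 = 959/60.

959/60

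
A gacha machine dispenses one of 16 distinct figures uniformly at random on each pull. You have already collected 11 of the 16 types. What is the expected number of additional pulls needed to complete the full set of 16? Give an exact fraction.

Starting from 11 distinct types, each trial gives a new one with probability (16−i)/16 when i types are held, so the wait for the next new type is 16/(16−i).
E = 16/5 + 16/4 + 16/3 + 16/2 + 16/1 = 548/15.

548/15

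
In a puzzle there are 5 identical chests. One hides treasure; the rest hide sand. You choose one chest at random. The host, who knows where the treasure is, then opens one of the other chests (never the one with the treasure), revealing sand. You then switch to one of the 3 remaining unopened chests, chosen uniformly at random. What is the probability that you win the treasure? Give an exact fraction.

4/15

Your original chest holds the treasure with probability 1/5, so the other 4 collectively hold it with probability 4/5.
The host can always find an empty chest to open, so this doesn't change that 4/5; it is now spread over the 3 remaining unopened chests.
P(win by switching) = (4/5) · (1/3) = 4/15.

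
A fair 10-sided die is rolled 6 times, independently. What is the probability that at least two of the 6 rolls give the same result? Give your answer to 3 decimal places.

0.849

P(all 6 different) = 10/10 · 9/10 · ··· · 5/10 ≈ 0.151.
P(at least two equal) = 1 − 0.151 = 0.849.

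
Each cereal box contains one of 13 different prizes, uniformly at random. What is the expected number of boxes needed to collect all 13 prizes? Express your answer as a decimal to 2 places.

After i distinct types are collected, each trial gives a new one with probability (13−i)/13, so the expected wait for the next new type is 13/(13−i).
E = 13/13 + 13/12 + 13/11 + 13/10 + 13/9 + 13/8 + 13/7 + 13/6 + 13/5 + 13/4 + 13/3 + 13/2 + 13/1 = 1145993/27720 ≈ 41.34.

41.34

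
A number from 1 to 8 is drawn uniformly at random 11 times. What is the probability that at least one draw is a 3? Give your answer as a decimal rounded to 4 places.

0.7698

P(no draw is a 3) = (7/8)^11 ≈ 0.2302.
P(at least one) = 1 − 0.2302 = 0.7698.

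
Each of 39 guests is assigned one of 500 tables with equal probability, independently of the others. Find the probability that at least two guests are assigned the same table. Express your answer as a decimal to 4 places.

0.7816

It's easier to compute the probability that all 39 are distinct.
P(all distinct) = 500/500 · 499/500 · ··· · 462/500 ≈ 0.2184.
So the probability of at least one match is 1 − 0.2184 = 0.7816.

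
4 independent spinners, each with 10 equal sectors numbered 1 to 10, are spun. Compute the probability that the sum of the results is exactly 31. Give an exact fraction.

11/500

There are 10^4 = 10000 equally likely outcomes.
The number of ordered 4-tuples from {1,…,10} summing to 31 is 220.
P(sum = 31) = 220/10000 = 11/500.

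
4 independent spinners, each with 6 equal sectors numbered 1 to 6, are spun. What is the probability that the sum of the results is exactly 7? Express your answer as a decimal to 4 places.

There are 6^4 = 1296 equally likely outcomes.
The number of ordered 4-tuples from {1,…,6} summing to 7 is 20.
P(sum = 7) = 20/1296 = 5/324 ≈ 0.0154.

0.0154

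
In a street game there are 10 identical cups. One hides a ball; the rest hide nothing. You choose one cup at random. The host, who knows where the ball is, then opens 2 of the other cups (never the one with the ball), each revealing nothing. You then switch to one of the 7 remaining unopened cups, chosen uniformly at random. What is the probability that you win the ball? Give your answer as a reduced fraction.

9/70

Your original cup holds the ball with probability 1/10, so the other 9 collectively hold it with probability 9/10.
The host can always find 2 empty cups to open, so the reveals don't change that 9/10; it is now spread over the 7 remaining unopened cups.
P(win by switching) = (9/10) · (1/7) = 9/70.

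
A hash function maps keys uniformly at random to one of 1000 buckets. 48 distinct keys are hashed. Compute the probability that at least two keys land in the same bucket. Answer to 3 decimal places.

0.682

It's easier to compute the probability that all 48 are distinct.
P(all distinct) = 1000/1000 · 999/1000 · ··· · 953/1000 ≈ 0.318.
So the probability of at least one match is 1 − 0.318 = 0.682.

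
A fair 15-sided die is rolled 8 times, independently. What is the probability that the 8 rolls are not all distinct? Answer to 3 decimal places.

0.899

P(all 8 different) = 15/15 · 14/15 · ··· · 8/15 ≈ 0.101.
P(at least two equal) = 1 − 0.101 = 0.899.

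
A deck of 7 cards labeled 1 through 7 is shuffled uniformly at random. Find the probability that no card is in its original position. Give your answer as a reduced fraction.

103/280

This is the derangement probability: permutations of 7 with no fixed point.
D(7) = 7! · (1 − 1/1! + 1/2! − ··· + (−1)^7/7!) = 1854.
P = 1854/5040 = 103/280.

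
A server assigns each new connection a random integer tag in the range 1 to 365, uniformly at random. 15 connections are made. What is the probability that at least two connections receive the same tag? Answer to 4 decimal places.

It's easier to compute the probability that all 15 are distinct.
P(all distinct) = 365/365 · 364/365 · ··· · 351/365 ≈ 0.7471.
So the probability of at least one match is 1 − 0.7471 = 0.2529.

0.2529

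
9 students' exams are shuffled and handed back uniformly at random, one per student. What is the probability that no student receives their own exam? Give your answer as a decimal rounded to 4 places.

This is the derangement probability: permutations of 9 with no fixed point.
D(9) = 9! · (1 − 1/1! + 1/2! − ··· + (−1)^9/9!) = 133496.
P = 133496/362880 = 16687/45360 ≈ 0.3679.

0.3679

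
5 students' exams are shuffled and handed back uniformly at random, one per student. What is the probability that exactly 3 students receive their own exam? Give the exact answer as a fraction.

Choose which 3 of the 5 are fixed: C(5,3) = 10 ways.
The remaining 2 must have no fixed point: D(2) = 1.
P = 10·1/120 = 1/12.

1/12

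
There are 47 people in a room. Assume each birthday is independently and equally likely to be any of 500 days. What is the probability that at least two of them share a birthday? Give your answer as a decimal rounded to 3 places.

0.893

It's easier to compute the probability that all 47 are distinct.
P(all distinct) = 500/500 · 499/500 · ··· · 454/500 ≈ 0.107.
So the probability of at least one match is 1 − 0.107 = 0.893.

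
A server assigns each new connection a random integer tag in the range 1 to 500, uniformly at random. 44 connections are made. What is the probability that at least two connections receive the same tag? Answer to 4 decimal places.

It's easier to compute the probability that all 44 are distinct.
P(all distinct) = 500/500 · 499/500 · ··· · 457/500 ≈ 0.1424.
So the probability of at least one match is 1 − 0.1424 = 0.8576.

0.8576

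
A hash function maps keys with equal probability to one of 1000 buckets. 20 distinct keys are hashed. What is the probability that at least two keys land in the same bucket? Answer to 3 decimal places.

0.174

It's easier to compute the probability that all 20 are distinct.
P(all distinct) = 1000/1000 · 999/1000 · ··· · 981/1000 ≈ 0.826.
So the probability of at least one match is 1 − 0.826 = 0.174.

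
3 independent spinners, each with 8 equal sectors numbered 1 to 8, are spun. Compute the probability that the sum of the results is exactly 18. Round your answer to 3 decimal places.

0.055

There are 8^3 = 512 equally likely outcomes.
The number of ordered 3-tuples from {1,…,8} summing to 18 is 28.
P(sum = 18) = 28/512 = 7/128 ≈ 0.055.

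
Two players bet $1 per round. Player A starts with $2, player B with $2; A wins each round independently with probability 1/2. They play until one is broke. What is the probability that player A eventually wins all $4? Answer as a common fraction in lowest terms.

1/2

With a fair step, P(i) = ½P(i−1) + ½P(i+1) with P(0)=0, P(4)=1 has the linear solution P(i) = i/4.
P(2) = 2/4 = 1/2.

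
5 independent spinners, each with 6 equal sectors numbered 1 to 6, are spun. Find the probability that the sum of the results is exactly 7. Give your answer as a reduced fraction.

5/2592

There are 6^5 = 7776 equally likely outcomes.
The number of ordered 5-tuples from {1,…,6} summing to 7 is 15.
P(sum = 7) = 15/7776 = 5/2592.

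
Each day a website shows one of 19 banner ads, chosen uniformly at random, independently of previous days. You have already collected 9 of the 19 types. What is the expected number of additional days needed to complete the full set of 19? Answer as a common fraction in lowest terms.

Starting from 9 distinct types, each trial gives a new one with probability (19−i)/19 when i types are held, so the wait for the next new type is 19/(19−i).
E = 19/10 + 19/9 + 19/8 + 19/7 + 19/6 + 19/5 + 19/4 + 19/3 + 19/2 + 19/1 = 140239/2520.

140239/2520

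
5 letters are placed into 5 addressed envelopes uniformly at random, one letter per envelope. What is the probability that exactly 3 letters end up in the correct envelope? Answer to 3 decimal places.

0.083

Choose which 3 of the 5 are fixed: C(5,3) = 10 ways.
The remaining 2 must have no fixed point: D(2) = 1.
P = 10·1/120 = 1/12 ≈ 0.083.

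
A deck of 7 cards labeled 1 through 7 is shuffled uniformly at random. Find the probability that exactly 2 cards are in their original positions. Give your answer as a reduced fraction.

Choose which 2 of the 7 are fixed: C(7,2) = 21 ways.
The remaining 5 must have no fixed point: D(5) = 44.
P = 21·44/5040 = 11/60.

11/60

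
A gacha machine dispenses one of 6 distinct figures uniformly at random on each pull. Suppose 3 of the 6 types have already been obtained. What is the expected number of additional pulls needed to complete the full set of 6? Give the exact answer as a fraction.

11

Starting from 3 distinct types, each trial gives a new one with probability (6−i)/6 when i types are held, so the wait for the next new type is 6/(6−i).
E = 6/3 + 6/2 + 6/1 = 11.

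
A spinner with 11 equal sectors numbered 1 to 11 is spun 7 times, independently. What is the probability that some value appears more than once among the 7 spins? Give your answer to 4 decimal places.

0.9147

P(all 7 different) = 11/11 · 10/11 · ··· · 5/11 ≈ 0.0853.
P(at least two equal) = 1 − 0.0853 = 0.9147.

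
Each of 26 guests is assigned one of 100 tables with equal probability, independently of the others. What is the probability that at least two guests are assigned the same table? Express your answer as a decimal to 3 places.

It's easier to compute the probability that all 26 are distinct.
P(all distinct) = 100/100 · 99/100 · ··· · 75/100 ≈ 0.028.
So the probability of at least one match is 1 − 0.028 = 0.972.

0.972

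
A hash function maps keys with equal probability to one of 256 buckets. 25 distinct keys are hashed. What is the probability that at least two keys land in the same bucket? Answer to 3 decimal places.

It's easier to compute the probability that all 25 are distinct.
P(all distinct) = 256/256 · 255/256 · ··· · 232/256 ≈ 0.298.
So the probability of at least one match is 1 − 0.298 = 0.702.

0.702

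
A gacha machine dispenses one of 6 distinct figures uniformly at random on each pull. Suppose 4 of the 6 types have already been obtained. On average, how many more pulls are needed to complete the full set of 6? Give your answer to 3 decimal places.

Starting from 4 distinct types, each trial gives a new one with probability (6−i)/6 when i types are held, so the wait for the next new type is 6/(6−i).
E = 6/2 + 6/1 = 9 ≈ 9.000.

9.000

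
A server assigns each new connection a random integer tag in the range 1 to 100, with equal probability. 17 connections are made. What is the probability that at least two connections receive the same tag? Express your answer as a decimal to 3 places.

0.763

It's easier to compute the probability that all 17 are distinct.
P(all distinct) = 100/100 · 99/100 · ··· · 84/100 ≈ 0.237.
So the probability of at least one match is 1 − 0.237 = 0.763.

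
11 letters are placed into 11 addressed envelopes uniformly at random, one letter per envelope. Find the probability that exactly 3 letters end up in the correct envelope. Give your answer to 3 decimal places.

0.061

Choose which 3 of the 11 are fixed: C(11,3) = 165 ways.
The remaining 8 must have no fixed point: D(8) = 14833.
P = 165·14833/39916800 = 2119/34560 ≈ 0.061.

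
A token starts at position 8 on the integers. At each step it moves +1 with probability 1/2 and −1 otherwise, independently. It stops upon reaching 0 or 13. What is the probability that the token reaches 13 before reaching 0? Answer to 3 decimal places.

0.615

With a fair step, P(i) = ½P(i−1) + ½P(i+1) with P(0)=0, P(13)=1 has the linear solution P(i) = i/13.
P(8) = 8/13 ≈ 0.615.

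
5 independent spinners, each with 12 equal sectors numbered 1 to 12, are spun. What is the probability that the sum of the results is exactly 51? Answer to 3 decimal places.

There are 12^5 = 248832 equally likely outcomes.
The number of ordered 5-tuples from {1,…,12} summing to 51 is 715.
P(sum = 51) = 715/248832 ≈ 0.003.

0.003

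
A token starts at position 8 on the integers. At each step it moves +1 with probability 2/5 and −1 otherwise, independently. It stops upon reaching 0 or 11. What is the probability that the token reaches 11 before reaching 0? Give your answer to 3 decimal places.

0.288

Let r = q/p = (3/5)/(2/5) = 3/2. The recurrence P(i) = p·P(i+1) + q·P(i−1) with P(0)=0, P(11)=1 gives P(i) = (1 − r^i)/(1 − r^11).
P(8) = (1 − (3/2)^8) / (1 − (3/2)^11) = 50440/175099 ≈ 0.288.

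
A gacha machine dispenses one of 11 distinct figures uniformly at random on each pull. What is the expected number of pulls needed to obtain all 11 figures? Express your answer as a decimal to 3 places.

After i distinct types are collected, each trial gives a new one with probability (11−i)/11, so the expected wait for the next new type is 11/(11−i).
E = 11/11 + 11/10 + 11/9 + 11/8 + 11/7 + 11/6 + 11/5 + 11/4 + 11/3 + 11/2 + 11/1 = 83711/2520 ≈ 33.219.

33.219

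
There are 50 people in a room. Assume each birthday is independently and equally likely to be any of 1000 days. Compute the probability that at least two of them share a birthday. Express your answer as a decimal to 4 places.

0.7123

It's easier to compute the probability that all 50 are distinct.
P(all distinct) = 1000/1000 · 999/1000 · ··· · 951/1000 ≈ 0.2877.
So the probability of at least one match is 1 − 0.2877 = 0.7123.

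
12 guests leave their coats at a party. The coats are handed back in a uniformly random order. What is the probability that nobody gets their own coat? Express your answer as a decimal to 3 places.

This is the derangement probability: permutations of 12 with no fixed point.
D(12) = 12! · (1 − 1/1! + 1/2! − ··· + (−1)^12/12!) = 176214841.
P = 176214841/479001600 = 16019531/43545600 ≈ 0.368.

0.368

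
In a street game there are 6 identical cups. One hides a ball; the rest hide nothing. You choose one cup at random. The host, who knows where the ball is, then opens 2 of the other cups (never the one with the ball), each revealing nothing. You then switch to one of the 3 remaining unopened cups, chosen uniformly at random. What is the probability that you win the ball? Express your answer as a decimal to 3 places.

Your original cup holds the ball with probability 1/6, so the other 5 collectively hold it with probability 5/6.
The host can always find 2 empty cups to open, so the reveals don't change that 5/6; it is now spread over the 3 remaining unopened cups.
P(win by switching) = (5/6) · (1/3) = 5/18 ≈ 0.278.

0.278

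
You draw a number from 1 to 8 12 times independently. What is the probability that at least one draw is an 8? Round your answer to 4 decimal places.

0.7986

P(no draw is an 8) = (7/8)^12 ≈ 0.2014.
P(at least one) = 1 − 0.2014 = 0.7986.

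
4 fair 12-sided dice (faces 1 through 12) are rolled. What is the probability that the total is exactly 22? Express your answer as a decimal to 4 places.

There are 12^4 = 20736 equally likely outcomes.
The number of ordered 4-tuples from {1,…,12} summing to 22 is 994.
P(sum = 22) = 994/20736 = 497/10368 ≈ 0.0479.

0.0479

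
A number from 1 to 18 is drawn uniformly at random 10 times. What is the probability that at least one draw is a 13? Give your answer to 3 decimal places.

P(no draw is a 13) = (17/18)^10 ≈ 0.565.
P(at least one) = 1 − 0.565 = 0.435.

0.435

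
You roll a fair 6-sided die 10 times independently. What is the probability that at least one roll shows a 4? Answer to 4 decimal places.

0.8385

P(no roll shows a 4) = (5/6)^10 ≈ 0.1615.
P(at least one) = 1 − 0.1615 = 0.8385.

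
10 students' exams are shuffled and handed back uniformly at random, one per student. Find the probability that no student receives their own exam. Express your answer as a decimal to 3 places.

This is the derangement probability: permutations of 10 with no fixed point.
D(10) = 10! · (1 − 1/1! + 1/2! − ··· + (−1)^10/10!) = 1334961.
P = 1334961/3628800 = 16481/44800 ≈ 0.368.

0.368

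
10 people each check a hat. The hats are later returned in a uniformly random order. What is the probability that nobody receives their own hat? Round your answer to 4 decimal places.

0.3679

This is the derangement probability: permutations of 10 with no fixed point.
D(10) = 10! · (1 − 1/1! + 1/2! − ··· + (−1)^10/10!) = 1334961.
P = 1334961/3628800 = 16481/44800 ≈ 0.3679.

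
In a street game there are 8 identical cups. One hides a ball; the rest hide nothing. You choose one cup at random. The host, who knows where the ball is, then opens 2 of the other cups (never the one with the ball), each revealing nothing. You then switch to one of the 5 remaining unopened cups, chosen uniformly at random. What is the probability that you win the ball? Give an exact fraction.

7/40

Your original cup holds the ball with probability 1/8, so the other 7 collectively hold it with probability 7/8.
The host can always find 2 empty cups to open, so the reveals don't change that 7/8; it is now spread over the 5 remaining unopened cups.
P(win by switching) = (7/8) · (1/5) = 7/40.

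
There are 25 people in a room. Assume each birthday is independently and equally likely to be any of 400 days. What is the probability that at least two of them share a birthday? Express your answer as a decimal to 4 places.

0.5350

It's easier to compute the probability that all 25 are distinct.
P(all distinct) = 400/400 · 399/400 · ··· · 376/400 ≈ 0.4650.
So the probability of at least one match is 1 − 0.4650 = 0.5350.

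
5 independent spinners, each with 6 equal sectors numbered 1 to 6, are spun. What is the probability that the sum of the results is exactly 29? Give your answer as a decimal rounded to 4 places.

0.0006

There are 6^5 = 7776 equally likely outcomes.
The number of ordered 5-tuples from {1,…,6} summing to 29 is 5.
P(sum = 29) = 5/7776 ≈ 0.0006.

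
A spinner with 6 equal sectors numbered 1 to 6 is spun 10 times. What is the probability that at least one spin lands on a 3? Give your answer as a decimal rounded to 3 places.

P(no spin lands on a 3) = (5/6)^10 ≈ 0.162.
P(at least one) = 1 − 0.162 = 0.838.

0.838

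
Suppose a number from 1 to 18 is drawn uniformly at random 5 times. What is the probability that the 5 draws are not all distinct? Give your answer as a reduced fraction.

997/2187

P(all 5 different) = 18/18 · 17/18 · ··· · 14/18 = 1190/2187.
P(at least two equal) = 1 − 1190/2187 = 997/2187.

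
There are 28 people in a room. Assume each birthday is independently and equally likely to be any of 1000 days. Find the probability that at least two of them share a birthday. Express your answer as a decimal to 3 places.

0.317

It's easier to compute the probability that all 28 are distinct.
P(all distinct) = 1000/1000 · 999/1000 · ··· · 973/1000 ≈ 0.683.
So the probability of at least one match is 1 − 0.683 = 0.317.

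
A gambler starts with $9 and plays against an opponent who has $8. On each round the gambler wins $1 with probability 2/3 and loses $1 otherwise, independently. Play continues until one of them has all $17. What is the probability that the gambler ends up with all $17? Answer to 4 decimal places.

Let r = q/p = (1/3)/(2/3) = 1/2. The recurrence P(i) = p·P(i+1) + q·P(i−1) with P(0)=0, P(17)=1 gives P(i) = (1 − r^i)/(1 − r^17).
P(9) = (1 − (1/2)^9) / (1 − (1/2)^17) = 130816/131071 ≈ 0.9981.

0.9981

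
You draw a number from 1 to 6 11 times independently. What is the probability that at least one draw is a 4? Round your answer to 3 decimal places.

P(no draw is a 4) = (5/6)^11 ≈ 0.135.
P(at least one) = 1 − 0.135 = 0.865.

0.865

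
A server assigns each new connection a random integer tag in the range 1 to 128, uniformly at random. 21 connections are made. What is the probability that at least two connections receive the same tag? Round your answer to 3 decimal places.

0.824

It's easier to compute the probability that all 21 are distinct.
P(all distinct) = 128/128 · 127/128 · ··· · 108/128 ≈ 0.176.
So the probability of at least one match is 1 − 0.176 = 0.824.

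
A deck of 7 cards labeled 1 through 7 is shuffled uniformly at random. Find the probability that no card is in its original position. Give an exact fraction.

This is the derangement probability: permutations of 7 with no fixed point.
D(7) = 7! · (1 − 1/1! + 1/2! − ··· + (−1)^7/7!) = 1854.
P = 1854/5040 = 103/280.

103/280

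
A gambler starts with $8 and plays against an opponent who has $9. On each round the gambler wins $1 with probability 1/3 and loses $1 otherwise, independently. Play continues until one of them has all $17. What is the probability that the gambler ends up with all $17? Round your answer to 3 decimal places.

Let r = q/p = (2/3)/(1/3) = 2. The recurrence P(i) = p·P(i+1) + q·P(i−1) with P(0)=0, P(17)=1 gives P(i) = (1 − r^i)/(1 − r^17).
P(8) = (1 − (2)^8) / (1 − (2)^17) = 255/131071 ≈ 0.002.

0.002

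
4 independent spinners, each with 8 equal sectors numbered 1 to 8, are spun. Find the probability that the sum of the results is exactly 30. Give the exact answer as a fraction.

5/2048

There are 8^4 = 4096 equally likely outcomes.
The number of ordered 4-tuples from {1,…,8} summing to 30 is 10.
P(sum = 30) = 10/4096 = 5/2048.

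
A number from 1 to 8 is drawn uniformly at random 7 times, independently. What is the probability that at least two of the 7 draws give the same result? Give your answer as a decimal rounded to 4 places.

0.9808

P(all 7 different) = 8/8 · 7/8 · ··· · 2/8 ≈ 0.0192.
P(at least two equal) = 1 − 0.0192 = 0.9808.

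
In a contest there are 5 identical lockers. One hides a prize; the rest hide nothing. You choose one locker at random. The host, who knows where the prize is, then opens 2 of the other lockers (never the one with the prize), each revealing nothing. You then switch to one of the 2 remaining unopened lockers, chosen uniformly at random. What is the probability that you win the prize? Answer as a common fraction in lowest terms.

2/5

Your original locker holds the prize with probability 1/5, so the other 4 collectively hold it with probability 4/5.
The host can always find 2 empty lockers to open, so the reveals don't change that 4/5; it is now spread over the 2 remaining unopened lockers.
P(win by switching) = (4/5) · (1/2) = 2/5.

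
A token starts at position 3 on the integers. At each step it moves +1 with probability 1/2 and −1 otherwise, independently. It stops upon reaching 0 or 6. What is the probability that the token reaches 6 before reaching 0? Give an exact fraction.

With a fair step, P(i) = ½P(i−1) + ½P(i+1) with P(0)=0, P(6)=1 has the linear solution P(i) = i/6.
P(3) = 3/6 = 1/2.

1/2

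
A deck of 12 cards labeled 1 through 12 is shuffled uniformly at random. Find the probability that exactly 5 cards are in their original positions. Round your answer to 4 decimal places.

0.0031

Choose which 5 of the 12 are fixed: C(12,5) = 792 ways.
The remaining 7 must have no fixed point: D(7) = 1854.
P = 792·1854/479001600 = 103/33600 ≈ 0.0031.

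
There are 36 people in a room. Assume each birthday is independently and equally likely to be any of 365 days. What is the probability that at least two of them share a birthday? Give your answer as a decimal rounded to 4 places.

It's easier to compute the probability that all 36 are distinct.
P(all distinct) = 365/365 · 364/365 · ··· · 330/365 ≈ 0.1678.
So the probability of at least one match is 1 − 0.1678 = 0.8322.

0.8322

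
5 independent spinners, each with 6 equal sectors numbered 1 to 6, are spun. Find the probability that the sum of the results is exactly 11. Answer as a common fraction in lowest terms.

There are 6^5 = 7776 equally likely outcomes.
The number of ordered 5-tuples from {1,…,6} summing to 11 is 205.
P(sum = 11) = 205/7776.

205/7776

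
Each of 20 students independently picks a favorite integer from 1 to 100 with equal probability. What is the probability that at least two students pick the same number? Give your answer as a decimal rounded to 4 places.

0.8696

It's easier to compute the probability that all 20 are distinct.
P(all distinct) = 100/100 · 99/100 · ··· · 81/100 ≈ 0.1304.
So the probability of at least one match is 1 − 0.1304 = 0.8696.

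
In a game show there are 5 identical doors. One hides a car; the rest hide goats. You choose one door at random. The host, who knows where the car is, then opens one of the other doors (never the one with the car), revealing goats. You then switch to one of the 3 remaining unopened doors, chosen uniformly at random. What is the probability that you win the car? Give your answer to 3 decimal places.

Your original door holds the car with probability 1/5, so the other 4 collectively hold it with probability 4/5.
The host can always find an empty door to open, so this doesn't change that 4/5; it is now spread over the 3 remaining unopened doors.
P(win by switching) = (4/5) · (1/3) = 4/15 ≈ 0.267.

0.267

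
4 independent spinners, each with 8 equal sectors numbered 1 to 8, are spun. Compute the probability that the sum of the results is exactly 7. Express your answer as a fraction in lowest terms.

5/1024

There are 8^4 = 4096 equally likely outcomes.
The number of ordered 4-tuples from {1,…,8} summing to 7 is 20.
P(sum = 7) = 20/4096 = 5/1024.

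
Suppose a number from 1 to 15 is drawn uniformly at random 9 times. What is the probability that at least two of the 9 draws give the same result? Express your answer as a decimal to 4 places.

0.9528

P(all 9 different) = 15/15 · 14/15 · ··· · 7/15 ≈ 0.0472.
P(at least two equal) = 1 − 0.0472 = 0.9528.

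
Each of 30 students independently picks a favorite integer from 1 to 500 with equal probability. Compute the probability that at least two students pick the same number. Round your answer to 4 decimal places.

0.5884

It's easier to compute the probability that all 30 are distinct.
P(all distinct) = 500/500 · 499/500 · ··· · 471/500 ≈ 0.4116.
So the probability of at least one match is 1 − 0.4116 = 0.5884.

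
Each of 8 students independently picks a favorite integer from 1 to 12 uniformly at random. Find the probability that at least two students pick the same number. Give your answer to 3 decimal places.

It's easier to compute the probability that all 8 are distinct.
P(all distinct) = 12/12 · 11/12 · ··· · 5/12 ≈ 0.046.
So the probability of at least one match is 1 − 0.046 = 0.954.

0.954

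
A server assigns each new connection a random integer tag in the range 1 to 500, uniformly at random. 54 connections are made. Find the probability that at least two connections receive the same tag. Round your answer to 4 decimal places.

It's easier to compute the probability that all 54 are distinct.
P(all distinct) = 500/500 · 499/500 · ··· · 447/500 ≈ 0.0513.
So the probability of at least one match is 1 − 0.0513 = 0.9487.

0.9487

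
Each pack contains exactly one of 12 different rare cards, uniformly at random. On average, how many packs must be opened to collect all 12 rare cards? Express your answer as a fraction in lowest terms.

After i distinct types are collected, each trial gives a new one with probability (12−i)/12, so the expected wait for the next new type is 12/(12−i).
E = 12/12 + 12/11 + 12/10 + 12/9 + 12/8 + 12/7 + 12/6 + 12/5 + 12/4 + 12/3 + 12/2 + 12/1 = 86021/2310.

86021/2310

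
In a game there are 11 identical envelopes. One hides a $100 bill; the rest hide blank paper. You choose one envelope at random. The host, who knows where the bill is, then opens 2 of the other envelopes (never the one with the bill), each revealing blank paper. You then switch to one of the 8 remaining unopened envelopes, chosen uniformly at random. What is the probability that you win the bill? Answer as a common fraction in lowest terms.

5/44

Your original envelope holds the bill with probability 1/11, so the other 10 collectively hold it with probability 10/11.
The host can always find 2 empty envelopes to open, so the reveals don't change that 10/11; it is now spread over the 8 remaining unopened envelopes.
P(win by switching) = (10/11) · (1/8) = 5/44.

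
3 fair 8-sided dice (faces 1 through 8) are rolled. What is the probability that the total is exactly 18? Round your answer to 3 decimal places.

There are 8^3 = 512 equally likely outcomes.
The number of ordered 3-tuples from {1,…,8} summing to 18 is 28.
P(sum = 18) = 28/512 = 7/128 ≈ 0.055.

0.055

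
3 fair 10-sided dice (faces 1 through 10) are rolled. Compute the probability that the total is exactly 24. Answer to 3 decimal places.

0.028

There are 10^3 = 1000 equally likely outcomes.
The number of ordered 3-tuples from {1,…,10} summing to 24 is 28.
P(sum = 24) = 28/1000 = 7/250 ≈ 0.028.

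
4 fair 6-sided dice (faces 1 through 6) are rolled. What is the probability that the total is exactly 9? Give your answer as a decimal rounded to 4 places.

0.0432

There are 6^4 = 1296 equally likely outcomes.
The number of ordered 4-tuples from {1,…,6} summing to 9 is 56.
P(sum = 9) = 56/1296 = 7/162 ≈ 0.0432.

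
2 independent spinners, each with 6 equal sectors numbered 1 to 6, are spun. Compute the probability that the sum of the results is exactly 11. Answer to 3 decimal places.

There are 6^2 = 36 equally likely outcomes.
The number of ordered 2-tuples from {1,…,6} summing to 11 is 2.
P(sum = 11) = 2/36 = 1/18 ≈ 0.056.

0.056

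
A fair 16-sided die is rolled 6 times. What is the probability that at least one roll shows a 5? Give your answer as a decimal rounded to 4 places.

P(no roll shows a 5) = (15/16)^6 ≈ 0.6789.
P(at least one) = 1 − 0.6789 = 0.3211.

0.3211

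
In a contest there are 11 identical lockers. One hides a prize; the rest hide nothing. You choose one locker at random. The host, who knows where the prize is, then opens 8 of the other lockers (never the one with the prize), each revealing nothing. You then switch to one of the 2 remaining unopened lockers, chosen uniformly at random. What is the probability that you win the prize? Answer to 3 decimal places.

Your original locker holds the prize with probability 1/11, so the other 10 collectively hold it with probability 10/11.
The host can always find 8 empty lockers to open, so the reveals don't change that 10/11; it is now spread over the 2 remaining unopened lockers.
P(win by switching) = (10/11) · (1/2) = 5/11 ≈ 0.455.

0.455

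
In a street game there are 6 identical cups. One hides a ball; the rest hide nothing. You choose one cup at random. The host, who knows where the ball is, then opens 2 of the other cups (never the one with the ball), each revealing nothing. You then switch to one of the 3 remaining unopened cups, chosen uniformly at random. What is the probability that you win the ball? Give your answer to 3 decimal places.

Your original cup holds the ball with probability 1/6, so the other 5 collectively hold it with probability 5/6.
The host can always find 2 empty cups to open, so the reveals don't change that 5/6; it is now spread over the 3 remaining unopened cups.
P(win by switching) = (5/6) · (1/3) = 5/18 ≈ 0.278.

0.278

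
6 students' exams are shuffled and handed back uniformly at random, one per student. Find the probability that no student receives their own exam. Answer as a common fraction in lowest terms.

This is the derangement probability: permutations of 6 with no fixed point.
D(6) = 6! · (1 − 1/1! + 1/2! − ··· + (−1)^6/6!) = 265.
P = 265/720 = 53/144.

53/144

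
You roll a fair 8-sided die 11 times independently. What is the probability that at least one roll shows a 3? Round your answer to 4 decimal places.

0.7698

P(no roll shows a 3) = (7/8)^11 ≈ 0.2302.
P(at least one) = 1 − 0.2302 = 0.7698.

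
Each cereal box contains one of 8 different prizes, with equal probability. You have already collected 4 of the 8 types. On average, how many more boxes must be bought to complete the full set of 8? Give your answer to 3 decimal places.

Starting from 4 distinct types, each trial gives a new one with probability (8−i)/8 when i types are held, so the wait for the next new type is 8/(8−i).
E = 8/4 + 8/3 + 8/2 + 8/1 = 50/3 ≈ 16.667.

16.667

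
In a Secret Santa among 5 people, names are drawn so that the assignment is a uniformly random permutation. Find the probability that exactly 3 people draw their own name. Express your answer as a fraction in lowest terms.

1/12

Choose which 3 of the 5 are fixed: C(5,3) = 10 ways.
The remaining 2 must have no fixed point: D(2) = 1.
P = 10·1/120 = 1/12.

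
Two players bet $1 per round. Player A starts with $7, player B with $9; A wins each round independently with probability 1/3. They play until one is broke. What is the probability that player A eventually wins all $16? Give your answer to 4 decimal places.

0.0019

Let r = q/p = (2/3)/(1/3) = 2. The recurrence P(i) = p·P(i+1) + q·P(i−1) with P(0)=0, P(16)=1 gives P(i) = (1 − r^i)/(1 − r^16).
P(7) = (1 − (2)^7) / (1 − (2)^16) = 127/65535 ≈ 0.0019.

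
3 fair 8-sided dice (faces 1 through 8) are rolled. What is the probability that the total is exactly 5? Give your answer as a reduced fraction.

3/256

There are 8^3 = 512 equally likely outcomes.
The number of ordered 3-tuples from {1,…,8} summing to 5 is 6.
P(sum = 5) = 6/512 = 3/256.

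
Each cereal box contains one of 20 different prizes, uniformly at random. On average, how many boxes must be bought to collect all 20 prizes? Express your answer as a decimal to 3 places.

71.955

After i distinct types are collected, each trial gives a new one with probability (20−i)/20, so the expected wait for the next new type is 20/(20−i).
E = 20/20 + 20/19 + 20/18 + 20/17 + 20/16 + 20/15 + 20/14 + 20/13 + 20/12 + 20/11 + 20/10 + 20/9 + 20/8 + 20/7 + 20/6 + 20/5 + 20/4 + 20/3 + 20/2 + 20/1 = 279175675/3879876 ≈ 71.955.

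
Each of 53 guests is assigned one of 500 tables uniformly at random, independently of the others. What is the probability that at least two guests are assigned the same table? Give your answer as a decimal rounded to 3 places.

It's easier to compute the probability that all 53 are distinct.
P(all distinct) = 500/500 · 499/500 · ··· · 448/500 ≈ 0.057.
So the probability of at least one match is 1 − 0.057 = 0.943.

0.943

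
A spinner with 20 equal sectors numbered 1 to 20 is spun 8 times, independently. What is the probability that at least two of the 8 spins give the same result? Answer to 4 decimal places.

P(all 8 different) = 20/20 · 19/20 · ··· · 13/20 ≈ 0.1984.
P(at least two equal) = 1 − 0.1984 = 0.8016.

0.8016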